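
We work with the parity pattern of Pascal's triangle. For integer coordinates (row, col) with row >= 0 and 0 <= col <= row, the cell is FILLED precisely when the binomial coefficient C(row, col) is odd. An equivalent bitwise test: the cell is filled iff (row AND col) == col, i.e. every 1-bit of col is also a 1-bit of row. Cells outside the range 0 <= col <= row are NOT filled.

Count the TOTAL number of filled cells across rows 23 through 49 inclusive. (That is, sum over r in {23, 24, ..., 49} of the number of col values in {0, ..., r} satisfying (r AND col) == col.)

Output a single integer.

r23=10111 pc4: +16 =16
r24=11000 pc2: +4 =20
r25=11001 pc3: +8 =28
r26=11010 pc3: +8 =36
r27=11011 pc4: +16 =52
r28=11100 pc3: +8 =60
r29=11101 pc4: +16 =76
r30=11110 pc4: +16 =92
r31=11111 pc5: +32 =124
r32=100000 pc1: +2 =126
r33=100001 pc2: +4 =130
r34=100010 pc2: +4 =134
r35=100011 pc3: +8 =142
r36=100100 pc2: +4 =146
r37=100101 pc3: +8 =154
r38=100110 pc3: +8 =162
r39=100111 pc4: +16 =178
r40=101000 pc2: +4 =182
r41=101001 pc3: +8 =190
r42=101010 pc3: +8 =198
r43=101011 pc4: +16 =214
r44=101100 pc3: +8 =222
r45=101101 pc4: +16 =238
r46=101110 pc4: +16 =254
r47=101111 pc5: +32 =286
r48=110000 pc2: +4 =290
r49=110001 pc3: +8 =298

Answer: 298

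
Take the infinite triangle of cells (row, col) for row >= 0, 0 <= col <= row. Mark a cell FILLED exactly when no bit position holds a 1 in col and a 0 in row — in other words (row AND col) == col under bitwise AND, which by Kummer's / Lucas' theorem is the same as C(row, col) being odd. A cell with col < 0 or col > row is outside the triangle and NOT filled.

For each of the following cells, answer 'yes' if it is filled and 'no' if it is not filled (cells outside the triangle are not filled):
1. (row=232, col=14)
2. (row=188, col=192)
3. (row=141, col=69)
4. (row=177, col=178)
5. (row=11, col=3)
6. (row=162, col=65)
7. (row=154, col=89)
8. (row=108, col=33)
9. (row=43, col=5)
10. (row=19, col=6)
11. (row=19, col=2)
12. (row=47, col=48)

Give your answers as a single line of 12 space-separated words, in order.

(232,14): row=0b11101000, col=0b1110, row AND col = 0b1000 = 8; 8 != 14 -> empty
(188,192): col outside [0, 188] -> not filled
(141,69): row=0b10001101, col=0b1000101, row AND col = 0b101 = 5; 5 != 69 -> empty
(177,178): col outside [0, 177] -> not filled
(11,3): row=0b1011, col=0b11, row AND col = 0b11 = 3; 3 == 3 -> filled
(162,65): row=0b10100010, col=0b1000001, row AND col = 0b0 = 0; 0 != 65 -> empty
(154,89): row=0b10011010, col=0b1011001, row AND col = 0b11000 = 24; 24 != 89 -> empty
(108,33): row=0b1101100, col=0b100001, row AND col = 0b100000 = 32; 32 != 33 -> empty
(43,5): row=0b101011, col=0b101, row AND col = 0b1 = 1; 1 != 5 -> empty
(19,6): row=0b10011, col=0b110, row AND col = 0b10 = 2; 2 != 6 -> empty
(19,2): row=0b10011, col=0b10, row AND col = 0b10 = 2; 2 == 2 -> filled
(47,48): col outside [0, 47] -> not filled

Answer: no no no no yes no no no no no yes no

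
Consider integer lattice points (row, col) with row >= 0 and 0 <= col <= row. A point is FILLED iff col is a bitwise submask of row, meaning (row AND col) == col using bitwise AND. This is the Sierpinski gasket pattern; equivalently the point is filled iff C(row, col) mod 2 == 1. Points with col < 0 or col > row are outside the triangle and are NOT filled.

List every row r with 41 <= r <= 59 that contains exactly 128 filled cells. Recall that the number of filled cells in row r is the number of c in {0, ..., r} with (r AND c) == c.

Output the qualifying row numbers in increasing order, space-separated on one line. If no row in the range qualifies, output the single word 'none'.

Row r has 2^popcount(r) filled cells, so we need popcount(r) = log2(128) = 7.
Scan r = 41..59 and keep those with exactly 7 one-bits:
r=41=101001 popcount=3 -> skip
r=42=101010 popcount=3 -> skip
r=43=101011 popcount=4 -> skip
r=44=101100 popcount=3 -> skip
r=45=101101 popcount=4 -> skip
r=46=101110 popcount=4 -> skip
r=47=101111 popcount=5 -> skip
r=48=110000 popcount=2 -> skip
r=49=110001 popcount=3 -> skip
r=50=110010 popcount=3 -> skip
r=51=110011 popcount=4 -> skip
r=52=110100 popcount=3 -> skip
r=53=110101 popcount=4 -> skip
r=54=110110 popcount=4 -> skip
r=55=110111 popcount=5 -> skip
r=56=111000 popcount=3 -> skip
r=57=111001 popcount=4 -> skip
r=58=111010 popcount=4 -> skip
r=59=111011 popcount=5 -> skip
Kept rows: none

Answer: none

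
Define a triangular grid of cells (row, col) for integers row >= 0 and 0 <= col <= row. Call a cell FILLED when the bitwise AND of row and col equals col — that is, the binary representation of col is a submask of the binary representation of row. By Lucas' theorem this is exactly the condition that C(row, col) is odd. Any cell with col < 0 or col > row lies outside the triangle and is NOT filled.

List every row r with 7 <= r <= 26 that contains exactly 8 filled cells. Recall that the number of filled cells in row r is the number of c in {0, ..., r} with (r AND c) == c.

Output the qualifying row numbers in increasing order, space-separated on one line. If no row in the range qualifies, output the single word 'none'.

Row r has 2^popcount(r) filled cells, so we need popcount(r) = log2(8) = 3.
Scan r = 7..26 and keep those with exactly 3 one-bits:
r=7=111 popcount=3 -> KEEP
r=8=1000 popcount=1 -> skip
r=9=1001 popcount=2 -> skip
r=10=1010 popcount=2 -> skip
r=11=1011 popcount=3 -> KEEP
r=12=1100 popcount=2 -> skip
r=13=1101 popcount=3 -> KEEP
r=14=1110 popcount=3 -> KEEP
r=15=1111 popcount=4 -> skip
r=16=10000 popcount=1 -> skip
r=17=10001 popcount=2 -> skip
r=18=10010 popcount=2 -> skip
r=19=10011 popcount=3 -> KEEP
r=20=10100 popcount=2 -> skip
r=21=10101 popcount=3 -> KEEP
r=22=10110 popcount=3 -> KEEP
r=23=10111 popcount=4 -> skip
r=24=11000 popcount=2 -> skip
r=25=11001 popcount=3 -> KEEP
r=26=11010 popcount=3 -> KEEP
Kept rows: 7 11 13 14 19 21 22 25 26

Answer: 7 11 13 14 19 21 22 25 26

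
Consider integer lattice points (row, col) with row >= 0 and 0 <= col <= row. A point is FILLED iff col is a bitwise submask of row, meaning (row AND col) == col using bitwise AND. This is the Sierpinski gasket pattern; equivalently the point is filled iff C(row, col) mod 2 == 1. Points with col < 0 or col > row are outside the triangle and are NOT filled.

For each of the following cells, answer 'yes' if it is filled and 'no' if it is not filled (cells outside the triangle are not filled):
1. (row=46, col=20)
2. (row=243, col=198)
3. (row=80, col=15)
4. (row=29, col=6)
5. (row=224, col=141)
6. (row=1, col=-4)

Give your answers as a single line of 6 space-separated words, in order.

Answer: no no no no no no

Derivation:
(46,20): row=0b101110, col=0b10100, row AND col = 0b100 = 4; 4 != 20 -> empty
(243,198): row=0b11110011, col=0b11000110, row AND col = 0b11000010 = 194; 194 != 198 -> empty
(80,15): row=0b1010000, col=0b1111, row AND col = 0b0 = 0; 0 != 15 -> empty
(29,6): row=0b11101, col=0b110, row AND col = 0b100 = 4; 4 != 6 -> empty
(224,141): row=0b11100000, col=0b10001101, row AND col = 0b10000000 = 128; 128 != 141 -> empty
(1,-4): col outside [0, 1] -> not filled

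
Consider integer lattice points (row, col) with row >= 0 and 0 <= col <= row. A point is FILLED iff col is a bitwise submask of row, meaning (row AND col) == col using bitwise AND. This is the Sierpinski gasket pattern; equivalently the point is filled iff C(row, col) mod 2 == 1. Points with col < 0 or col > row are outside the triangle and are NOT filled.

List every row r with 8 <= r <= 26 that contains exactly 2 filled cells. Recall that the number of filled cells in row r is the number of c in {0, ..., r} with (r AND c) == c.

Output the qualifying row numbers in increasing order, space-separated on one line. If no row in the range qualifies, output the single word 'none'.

Row r has 2^popcount(r) filled cells, so we need popcount(r) = log2(2) = 1.
Scan r = 8..26 and keep those with exactly 1 one-bits:
r=8=1000 popcount=1 -> KEEP
r=9=1001 popcount=2 -> skip
r=10=1010 popcount=2 -> skip
r=11=1011 popcount=3 -> skip
r=12=1100 popcount=2 -> skip
r=13=1101 popcount=3 -> skip
r=14=1110 popcount=3 -> skip
r=15=1111 popcount=4 -> skip
r=16=10000 popcount=1 -> KEEP
r=17=10001 popcount=2 -> skip
r=18=10010 popcount=2 -> skip
r=19=10011 popcount=3 -> skip
r=20=10100 popcount=2 -> skip
r=21=10101 popcount=3 -> skip
r=22=10110 popcount=3 -> skip
r=23=10111 popcount=4 -> skip
r=24=11000 popcount=2 -> skip
r=25=11001 popcount=3 -> skip
r=26=11010 popcount=3 -> skip
Kept rows: 8 16

Answer: 8 16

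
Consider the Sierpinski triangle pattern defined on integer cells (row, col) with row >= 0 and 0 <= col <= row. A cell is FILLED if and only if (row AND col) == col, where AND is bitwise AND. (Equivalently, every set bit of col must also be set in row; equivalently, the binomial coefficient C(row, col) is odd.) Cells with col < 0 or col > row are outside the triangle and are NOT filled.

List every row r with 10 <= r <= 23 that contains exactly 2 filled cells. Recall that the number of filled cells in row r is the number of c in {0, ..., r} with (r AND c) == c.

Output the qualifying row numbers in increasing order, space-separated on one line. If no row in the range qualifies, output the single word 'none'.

Answer: 16

Derivation:
Row r has 2^popcount(r) filled cells, so we need popcount(r) = log2(2) = 1.
Scan r = 10..23 and keep those with exactly 1 one-bits:
r=10=1010 popcount=2 -> skip
r=11=1011 popcount=3 -> skip
r=12=1100 popcount=2 -> skip
r=13=1101 popcount=3 -> skip
r=14=1110 popcount=3 -> skip
r=15=1111 popcount=4 -> skip
r=16=10000 popcount=1 -> KEEP
r=17=10001 popcount=2 -> skip
r=18=10010 popcount=2 -> skip
r=19=10011 popcount=3 -> skip
r=20=10100 popcount=2 -> skip
r=21=10101 popcount=3 -> skip
r=22=10110 popcount=3 -> skip
r=23=10111 popcount=4 -> skip
Kept rows: 16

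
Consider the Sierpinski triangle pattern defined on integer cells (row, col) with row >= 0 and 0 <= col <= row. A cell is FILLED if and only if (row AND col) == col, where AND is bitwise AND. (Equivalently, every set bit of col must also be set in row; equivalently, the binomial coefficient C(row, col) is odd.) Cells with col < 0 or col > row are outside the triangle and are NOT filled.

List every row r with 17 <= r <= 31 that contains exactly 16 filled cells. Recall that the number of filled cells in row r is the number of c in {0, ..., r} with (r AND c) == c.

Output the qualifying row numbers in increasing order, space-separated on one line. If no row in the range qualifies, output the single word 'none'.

Row r has 2^popcount(r) filled cells, so we need popcount(r) = log2(16) = 4.
Scan r = 17..31 and keep those with exactly 4 one-bits:
r=17=10001 popcount=2 -> skip
r=18=10010 popcount=2 -> skip
r=19=10011 popcount=3 -> skip
r=20=10100 popcount=2 -> skip
r=21=10101 popcount=3 -> skip
r=22=10110 popcount=3 -> skip
r=23=10111 popcount=4 -> KEEP
r=24=11000 popcount=2 -> skip
r=25=11001 popcount=3 -> skip
r=26=11010 popcount=3 -> skip
r=27=11011 popcount=4 -> KEEP
r=28=11100 popcount=3 -> skip
r=29=11101 popcount=4 -> KEEP
r=30=11110 popcount=4 -> KEEP
r=31=11111 popcount=5 -> skip
Kept rows: 23 27 29 30

Answer: 23 27 29 30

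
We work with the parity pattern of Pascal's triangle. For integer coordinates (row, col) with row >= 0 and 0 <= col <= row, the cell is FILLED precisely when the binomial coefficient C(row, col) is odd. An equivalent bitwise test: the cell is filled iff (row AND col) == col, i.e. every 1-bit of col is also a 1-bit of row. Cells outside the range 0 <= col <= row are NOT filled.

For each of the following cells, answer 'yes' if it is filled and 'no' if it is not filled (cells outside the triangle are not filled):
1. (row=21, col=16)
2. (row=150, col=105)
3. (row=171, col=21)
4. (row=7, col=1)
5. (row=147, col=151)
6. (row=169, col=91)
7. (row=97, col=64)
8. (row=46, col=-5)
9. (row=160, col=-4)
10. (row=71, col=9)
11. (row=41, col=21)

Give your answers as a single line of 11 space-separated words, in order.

Answer: yes no no yes no no yes no no no no

Derivation:
(21,16): row=0b10101, col=0b10000, row AND col = 0b10000 = 16; 16 == 16 -> filled
(150,105): row=0b10010110, col=0b1101001, row AND col = 0b0 = 0; 0 != 105 -> empty
(171,21): row=0b10101011, col=0b10101, row AND col = 0b1 = 1; 1 != 21 -> empty
(7,1): row=0b111, col=0b1, row AND col = 0b1 = 1; 1 == 1 -> filled
(147,151): col outside [0, 147] -> not filled
(169,91): row=0b10101001, col=0b1011011, row AND col = 0b1001 = 9; 9 != 91 -> empty
(97,64): row=0b1100001, col=0b1000000, row AND col = 0b1000000 = 64; 64 == 64 -> filled
(46,-5): col outside [0, 46] -> not filled
(160,-4): col outside [0, 160] -> not filled
(71,9): row=0b1000111, col=0b1001, row AND col = 0b1 = 1; 1 != 9 -> empty
(41,21): row=0b101001, col=0b10101, row AND col = 0b1 = 1; 1 != 21 -> empty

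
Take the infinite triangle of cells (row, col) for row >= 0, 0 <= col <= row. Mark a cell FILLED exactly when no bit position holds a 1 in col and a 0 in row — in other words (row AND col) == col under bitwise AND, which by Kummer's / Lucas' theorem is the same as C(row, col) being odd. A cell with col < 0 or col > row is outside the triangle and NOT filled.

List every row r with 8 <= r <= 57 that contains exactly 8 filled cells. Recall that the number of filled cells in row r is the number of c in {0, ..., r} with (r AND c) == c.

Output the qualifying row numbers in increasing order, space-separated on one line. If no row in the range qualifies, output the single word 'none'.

Answer: 11 13 14 19 21 22 25 26 28 35 37 38 41 42 44 49 50 52 56

Derivation:
Row r has 2^popcount(r) filled cells, so we need popcount(r) = log2(8) = 3.
Scan r = 8..57 and keep those with exactly 3 one-bits:
r=8=1000 popcount=1 -> skip
r=9=1001 popcount=2 -> skip
r=10=1010 popcount=2 -> skip
r=11=1011 popcount=3 -> KEEP
r=12=1100 popcount=2 -> skip
r=13=1101 popcount=3 -> KEEP
r=14=1110 popcount=3 -> KEEP
r=15=1111 popcount=4 -> skip
r=16=10000 popcount=1 -> skip
r=17=10001 popcount=2 -> skip
r=18=10010 popcount=2 -> skip
r=19=10011 popcount=3 -> KEEP
r=20=10100 popcount=2 -> skip
r=21=10101 popcount=3 -> KEEP
r=22=10110 popcount=3 -> KEEP
r=23=10111 popcount=4 -> skip
r=24=11000 popcount=2 -> skip
r=25=11001 popcount=3 -> KEEP
r=26=11010 popcount=3 -> KEEP
r=27=11011 popcount=4 -> skip
r=28=11100 popcount=3 -> KEEP
r=29=11101 popcount=4 -> skip
r=30=11110 popcount=4 -> skip
r=31=11111 popcount=5 -> skip
r=32=100000 popcount=1 -> skip
r=33=100001 popcount=2 -> skip
r=34=100010 popcount=2 -> skip
r=35=100011 popcount=3 -> KEEP
r=36=100100 popcount=2 -> skip
r=37=100101 popcount=3 -> KEEP
r=38=100110 popcount=3 -> KEEP
r=39=100111 popcount=4 -> skip
r=40=101000 popcount=2 -> skip
r=41=101001 popcount=3 -> KEEP
r=42=101010 popcount=3 -> KEEP
r=43=101011 popcount=4 -> skip
r=44=101100 popcount=3 -> KEEP
r=45=101101 popcount=4 -> skip
r=46=101110 popcount=4 -> skip
r=47=101111 popcount=5 -> skip
r=48=110000 popcount=2 -> skip
r=49=110001 popcount=3 -> KEEP
r=50=110010 popcount=3 -> KEEP
r=51=110011 popcount=4 -> skip
r=52=110100 popcount=3 -> KEEP
r=53=110101 popcount=4 -> skip
r=54=110110 popcount=4 -> skip
r=55=110111 popcount=5 -> skip
r=56=111000 popcount=3 -> KEEP
r=57=111001 popcount=4 -> skip
Kept rows: 11 13 14 19 21 22 25 26 28 35 37 38 41 42 44 49 50 52 56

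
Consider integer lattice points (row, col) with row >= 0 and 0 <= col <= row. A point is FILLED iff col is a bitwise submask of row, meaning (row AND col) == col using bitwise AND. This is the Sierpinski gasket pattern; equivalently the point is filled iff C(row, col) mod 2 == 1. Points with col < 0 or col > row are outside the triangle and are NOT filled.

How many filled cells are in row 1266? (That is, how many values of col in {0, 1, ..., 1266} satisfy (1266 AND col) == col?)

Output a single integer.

Answer: 64

Derivation:
1266 in binary = 10011110010
popcount(1266) = number of 1-bits in 10011110010 = 6
A col c satisfies (1266 AND c) == c iff every set bit of c is also set in 1266; each of the 6 set bits of 1266 can independently be on or off in c.
count = 2^6 = 64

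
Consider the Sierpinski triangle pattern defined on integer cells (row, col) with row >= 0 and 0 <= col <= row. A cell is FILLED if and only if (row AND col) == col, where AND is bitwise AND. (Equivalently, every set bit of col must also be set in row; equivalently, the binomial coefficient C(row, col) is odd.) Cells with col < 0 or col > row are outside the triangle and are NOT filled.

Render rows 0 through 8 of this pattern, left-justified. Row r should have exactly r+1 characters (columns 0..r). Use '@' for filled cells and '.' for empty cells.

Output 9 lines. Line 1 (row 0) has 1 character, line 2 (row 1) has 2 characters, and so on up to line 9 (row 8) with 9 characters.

Answer: @
@@
@.@
@@@@
@...@
@@..@@
@.@.@.@
@@@@@@@@
@.......@

Derivation:
r0=0: @
r1=1: @@
r2=10: @.@
r3=11: @@@@
r4=100: @...@
r5=101: @@..@@
r6=110: @.@.@.@
r7=111: @@@@@@@@
r8=1000: @.......@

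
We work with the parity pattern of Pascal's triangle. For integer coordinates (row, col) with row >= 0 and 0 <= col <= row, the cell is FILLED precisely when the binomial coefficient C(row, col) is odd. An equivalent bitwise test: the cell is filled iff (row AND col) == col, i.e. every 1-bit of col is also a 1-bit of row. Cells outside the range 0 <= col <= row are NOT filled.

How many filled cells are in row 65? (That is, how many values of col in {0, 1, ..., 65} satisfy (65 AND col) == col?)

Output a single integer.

65 in binary = 1000001
popcount(65) = number of 1-bits in 1000001 = 2
A col c satisfies (65 AND c) == c iff every set bit of c is also set in 65; each of the 2 set bits of 65 can independently be on or off in c.
count = 2^2 = 4

Answer: 4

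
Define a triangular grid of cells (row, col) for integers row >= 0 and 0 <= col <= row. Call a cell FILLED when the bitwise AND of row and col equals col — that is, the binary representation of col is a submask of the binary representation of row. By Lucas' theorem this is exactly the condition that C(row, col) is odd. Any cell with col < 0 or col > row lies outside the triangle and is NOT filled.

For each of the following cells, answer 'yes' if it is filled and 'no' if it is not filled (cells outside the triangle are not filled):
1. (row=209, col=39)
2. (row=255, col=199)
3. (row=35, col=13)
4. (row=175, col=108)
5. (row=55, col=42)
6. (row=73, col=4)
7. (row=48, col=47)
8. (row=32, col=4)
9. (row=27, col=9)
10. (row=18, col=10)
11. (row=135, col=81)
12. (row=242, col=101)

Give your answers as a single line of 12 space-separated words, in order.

Answer: no yes no no no no no no yes no no no

Derivation:
(209,39): row=0b11010001, col=0b100111, row AND col = 0b1 = 1; 1 != 39 -> empty
(255,199): row=0b11111111, col=0b11000111, row AND col = 0b11000111 = 199; 199 == 199 -> filled
(35,13): row=0b100011, col=0b1101, row AND col = 0b1 = 1; 1 != 13 -> empty
(175,108): row=0b10101111, col=0b1101100, row AND col = 0b101100 = 44; 44 != 108 -> empty
(55,42): row=0b110111, col=0b101010, row AND col = 0b100010 = 34; 34 != 42 -> empty
(73,4): row=0b1001001, col=0b100, row AND col = 0b0 = 0; 0 != 4 -> empty
(48,47): row=0b110000, col=0b101111, row AND col = 0b100000 = 32; 32 != 47 -> empty
(32,4): row=0b100000, col=0b100, row AND col = 0b0 = 0; 0 != 4 -> empty
(27,9): row=0b11011, col=0b1001, row AND col = 0b1001 = 9; 9 == 9 -> filled
(18,10): row=0b10010, col=0b1010, row AND col = 0b10 = 2; 2 != 10 -> empty
(135,81): row=0b10000111, col=0b1010001, row AND col = 0b1 = 1; 1 != 81 -> empty
(242,101): row=0b11110010, col=0b1100101, row AND col = 0b1100000 = 96; 96 != 101 -> empty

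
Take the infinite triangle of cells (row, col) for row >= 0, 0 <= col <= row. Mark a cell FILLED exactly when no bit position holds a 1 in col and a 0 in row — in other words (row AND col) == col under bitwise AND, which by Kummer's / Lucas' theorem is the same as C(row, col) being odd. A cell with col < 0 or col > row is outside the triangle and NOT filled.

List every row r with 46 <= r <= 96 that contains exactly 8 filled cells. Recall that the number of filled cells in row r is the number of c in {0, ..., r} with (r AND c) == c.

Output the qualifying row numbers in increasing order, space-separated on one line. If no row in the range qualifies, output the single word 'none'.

Answer: 49 50 52 56 67 69 70 73 74 76 81 82 84 88

Derivation:
Row r has 2^popcount(r) filled cells, so we need popcount(r) = log2(8) = 3.
Scan r = 46..96 and keep those with exactly 3 one-bits:
r=46=101110 popcount=4 -> skip
r=47=101111 popcount=5 -> skip
r=48=110000 popcount=2 -> skip
r=49=110001 popcount=3 -> KEEP
r=50=110010 popcount=3 -> KEEP
r=51=110011 popcount=4 -> skip
r=52=110100 popcount=3 -> KEEP
r=53=110101 popcount=4 -> skip
r=54=110110 popcount=4 -> skip
r=55=110111 popcount=5 -> skip
r=56=111000 popcount=3 -> KEEP
r=57=111001 popcount=4 -> skip
r=58=111010 popcount=4 -> skip
r=59=111011 popcount=5 -> skip
r=60=111100 popcount=4 -> skip
r=61=111101 popcount=5 -> skip
r=62=111110 popcount=5 -> skip
r=63=111111 popcount=6 -> skip
r=64=1000000 popcount=1 -> skip
r=65=1000001 popcount=2 -> skip
r=66=1000010 popcount=2 -> skip
r=67=1000011 popcount=3 -> KEEP
r=68=1000100 popcount=2 -> skip
r=69=1000101 popcount=3 -> KEEP
r=70=1000110 popcount=3 -> KEEP
r=71=1000111 popcount=4 -> skip
r=72=1001000 popcount=2 -> skip
r=73=1001001 popcount=3 -> KEEP
r=74=1001010 popcount=3 -> KEEP
r=75=1001011 popcount=4 -> skip
r=76=1001100 popcount=3 -> KEEP
r=77=1001101 popcount=4 -> skip
r=78=1001110 popcount=4 -> skip
r=79=1001111 popcount=5 -> skip
r=80=1010000 popcount=2 -> skip
r=81=1010001 popcount=3 -> KEEP
r=82=1010010 popcount=3 -> KEEP
r=83=1010011 popcount=4 -> skip
r=84=1010100 popcount=3 -> KEEP
r=85=1010101 popcount=4 -> skip
r=86=1010110 popcount=4 -> skip
r=87=1010111 popcount=5 -> skip
r=88=1011000 popcount=3 -> KEEP
r=89=1011001 popcount=4 -> skip
r=90=1011010 popcount=4 -> skip
r=91=1011011 popcount=5 -> skip
r=92=1011100 popcount=4 -> skip
r=93=1011101 popcount=5 -> skip
r=94=1011110 popcount=5 -> skip
r=95=1011111 popcount=6 -> skip
r=96=1100000 popcount=2 -> skip
Kept rows: 49 50 52 56 67 69 70 73 74 76 81 82 84 88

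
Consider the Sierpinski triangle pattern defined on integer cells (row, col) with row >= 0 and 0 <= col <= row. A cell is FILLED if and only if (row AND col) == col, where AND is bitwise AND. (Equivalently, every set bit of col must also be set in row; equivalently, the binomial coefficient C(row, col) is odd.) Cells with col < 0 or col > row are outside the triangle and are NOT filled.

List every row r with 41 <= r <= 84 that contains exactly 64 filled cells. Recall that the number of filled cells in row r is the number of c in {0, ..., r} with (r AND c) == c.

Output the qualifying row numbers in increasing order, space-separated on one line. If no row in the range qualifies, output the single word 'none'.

Answer: 63

Derivation:
Row r has 2^popcount(r) filled cells, so we need popcount(r) = log2(64) = 6.
Scan r = 41..84 and keep those with exactly 6 one-bits:
r=41=101001 popcount=3 -> skip
r=42=101010 popcount=3 -> skip
r=43=101011 popcount=4 -> skip
r=44=101100 popcount=3 -> skip
r=45=101101 popcount=4 -> skip
r=46=101110 popcount=4 -> skip
r=47=101111 popcount=5 -> skip
r=48=110000 popcount=2 -> skip
r=49=110001 popcount=3 -> skip
r=50=110010 popcount=3 -> skip
r=51=110011 popcount=4 -> skip
r=52=110100 popcount=3 -> skip
r=53=110101 popcount=4 -> skip
r=54=110110 popcount=4 -> skip
r=55=110111 popcount=5 -> skip
r=56=111000 popcount=3 -> skip
r=57=111001 popcount=4 -> skip
r=58=111010 popcount=4 -> skip
r=59=111011 popcount=5 -> skip
r=60=111100 popcount=4 -> skip
r=61=111101 popcount=5 -> skip
r=62=111110 popcount=5 -> skip
r=63=111111 popcount=6 -> KEEP
r=64=1000000 popcount=1 -> skip
r=65=1000001 popcount=2 -> skip
r=66=1000010 popcount=2 -> skip
r=67=1000011 popcount=3 -> skip
r=68=1000100 popcount=2 -> skip
r=69=1000101 popcount=3 -> skip
r=70=1000110 popcount=3 -> skip
r=71=1000111 popcount=4 -> skip
r=72=1001000 popcount=2 -> skip
r=73=1001001 popcount=3 -> skip
r=74=1001010 popcount=3 -> skip
r=75=1001011 popcount=4 -> skip
r=76=1001100 popcount=3 -> skip
r=77=1001101 popcount=4 -> skip
r=78=1001110 popcount=4 -> skip
r=79=1001111 popcount=5 -> skip
r=80=1010000 popcount=2 -> skip
r=81=1010001 popcount=3 -> skip
r=82=1010010 popcount=3 -> skip
r=83=1010011 popcount=4 -> skip
r=84=1010100 popcount=3 -> skip
Kept rows: 63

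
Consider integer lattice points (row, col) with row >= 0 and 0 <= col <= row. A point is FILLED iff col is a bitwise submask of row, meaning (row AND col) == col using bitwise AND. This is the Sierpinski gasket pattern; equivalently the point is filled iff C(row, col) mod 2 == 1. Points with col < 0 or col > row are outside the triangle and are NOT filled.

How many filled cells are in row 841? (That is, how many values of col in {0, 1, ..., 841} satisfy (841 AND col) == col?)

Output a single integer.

Answer: 32

Derivation:
841 in binary = 1101001001
popcount(841) = number of 1-bits in 1101001001 = 5
A col c satisfies (841 AND c) == c iff every set bit of c is also set in 841; each of the 5 set bits of 841 can independently be on or off in c.
count = 2^5 = 32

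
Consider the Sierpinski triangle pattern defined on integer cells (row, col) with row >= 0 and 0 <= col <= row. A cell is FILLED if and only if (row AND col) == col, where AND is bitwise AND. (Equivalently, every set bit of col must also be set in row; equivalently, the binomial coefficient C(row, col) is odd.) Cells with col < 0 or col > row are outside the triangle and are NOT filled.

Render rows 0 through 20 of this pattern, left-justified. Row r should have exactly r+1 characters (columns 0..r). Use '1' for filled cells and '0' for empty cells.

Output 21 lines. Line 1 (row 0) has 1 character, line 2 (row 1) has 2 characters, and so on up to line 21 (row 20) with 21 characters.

Answer: 1
11
101
1111
10001
110011
1010101
11111111
100000001
1100000011
10100000101
111100001111
1000100010001
11001100110011
101010101010101
1111111111111111
10000000000000001
110000000000000011
1010000000000000101
11110000000000001111
100010000000000010001

Derivation:
r0=0: 1
r1=1: 11
r2=10: 101
r3=11: 1111
r4=100: 10001
r5=101: 110011
r6=110: 1010101
r7=111: 11111111
r8=1000: 100000001
r9=1001: 1100000011
r10=1010: 10100000101
r11=1011: 111100001111
r12=1100: 1000100010001
r13=1101: 11001100110011
r14=1110: 101010101010101
r15=1111: 1111111111111111
r16=10000: 10000000000000001
r17=10001: 110000000000000011
r18=10010: 1010000000000000101
r19=10011: 11110000000000001111
r20=10100: 100010000000000010001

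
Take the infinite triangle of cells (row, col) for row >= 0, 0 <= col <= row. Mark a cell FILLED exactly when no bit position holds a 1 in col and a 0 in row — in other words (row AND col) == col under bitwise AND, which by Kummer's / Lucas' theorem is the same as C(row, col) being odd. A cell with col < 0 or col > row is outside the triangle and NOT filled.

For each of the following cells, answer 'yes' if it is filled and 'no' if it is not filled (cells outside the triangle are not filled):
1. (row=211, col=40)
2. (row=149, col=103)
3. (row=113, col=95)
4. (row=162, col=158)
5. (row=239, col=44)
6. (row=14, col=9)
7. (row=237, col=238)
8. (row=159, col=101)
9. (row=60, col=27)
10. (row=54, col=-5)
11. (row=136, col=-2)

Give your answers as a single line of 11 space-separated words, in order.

Answer: no no no no yes no no no no no no

Derivation:
(211,40): row=0b11010011, col=0b101000, row AND col = 0b0 = 0; 0 != 40 -> empty
(149,103): row=0b10010101, col=0b1100111, row AND col = 0b101 = 5; 5 != 103 -> empty
(113,95): row=0b1110001, col=0b1011111, row AND col = 0b1010001 = 81; 81 != 95 -> empty
(162,158): row=0b10100010, col=0b10011110, row AND col = 0b10000010 = 130; 130 != 158 -> empty
(239,44): row=0b11101111, col=0b101100, row AND col = 0b101100 = 44; 44 == 44 -> filled
(14,9): row=0b1110, col=0b1001, row AND col = 0b1000 = 8; 8 != 9 -> empty
(237,238): col outside [0, 237] -> not filled
(159,101): row=0b10011111, col=0b1100101, row AND col = 0b101 = 5; 5 != 101 -> empty
(60,27): row=0b111100, col=0b11011, row AND col = 0b11000 = 24; 24 != 27 -> empty
(54,-5): col outside [0, 54] -> not filled
(136,-2): col outside [0, 136] -> not filled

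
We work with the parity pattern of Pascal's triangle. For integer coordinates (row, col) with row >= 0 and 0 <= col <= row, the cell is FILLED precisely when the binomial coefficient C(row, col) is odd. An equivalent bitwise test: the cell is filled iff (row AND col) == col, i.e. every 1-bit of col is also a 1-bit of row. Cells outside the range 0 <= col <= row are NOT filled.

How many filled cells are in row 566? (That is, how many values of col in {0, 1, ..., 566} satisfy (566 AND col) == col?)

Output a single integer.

Answer: 32

Derivation:
566 in binary = 1000110110
popcount(566) = number of 1-bits in 1000110110 = 5
A col c satisfies (566 AND c) == c iff every set bit of c is also set in 566; each of the 5 set bits of 566 can independently be on or off in c.
count = 2^5 = 32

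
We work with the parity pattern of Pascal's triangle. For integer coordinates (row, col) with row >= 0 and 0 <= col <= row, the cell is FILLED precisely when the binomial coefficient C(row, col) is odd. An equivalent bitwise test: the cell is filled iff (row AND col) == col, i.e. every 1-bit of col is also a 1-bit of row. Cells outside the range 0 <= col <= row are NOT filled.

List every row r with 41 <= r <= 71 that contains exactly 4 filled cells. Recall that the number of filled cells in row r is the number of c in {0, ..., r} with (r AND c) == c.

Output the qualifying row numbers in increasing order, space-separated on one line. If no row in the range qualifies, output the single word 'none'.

Answer: 48 65 66 68

Derivation:
Row r has 2^popcount(r) filled cells, so we need popcount(r) = log2(4) = 2.
Scan r = 41..71 and keep those with exactly 2 one-bits:
r=41=101001 popcount=3 -> skip
r=42=101010 popcount=3 -> skip
r=43=101011 popcount=4 -> skip
r=44=101100 popcount=3 -> skip
r=45=101101 popcount=4 -> skip
r=46=101110 popcount=4 -> skip
r=47=101111 popcount=5 -> skip
r=48=110000 popcount=2 -> KEEP
r=49=110001 popcount=3 -> skip
r=50=110010 popcount=3 -> skip
r=51=110011 popcount=4 -> skip
r=52=110100 popcount=3 -> skip
r=53=110101 popcount=4 -> skip
r=54=110110 popcount=4 -> skip
r=55=110111 popcount=5 -> skip
r=56=111000 popcount=3 -> skip
r=57=111001 popcount=4 -> skip
r=58=111010 popcount=4 -> skip
r=59=111011 popcount=5 -> skip
r=60=111100 popcount=4 -> skip
r=61=111101 popcount=5 -> skip
r=62=111110 popcount=5 -> skip
r=63=111111 popcount=6 -> skip
r=64=1000000 popcount=1 -> skip
r=65=1000001 popcount=2 -> KEEP
r=66=1000010 popcount=2 -> KEEP
r=67=1000011 popcount=3 -> skip
r=68=1000100 popcount=2 -> KEEP
r=69=1000101 popcount=3 -> skip
r=70=1000110 popcount=3 -> skip
r=71=1000111 popcount=4 -> skip
Kept rows: 48 65 66 68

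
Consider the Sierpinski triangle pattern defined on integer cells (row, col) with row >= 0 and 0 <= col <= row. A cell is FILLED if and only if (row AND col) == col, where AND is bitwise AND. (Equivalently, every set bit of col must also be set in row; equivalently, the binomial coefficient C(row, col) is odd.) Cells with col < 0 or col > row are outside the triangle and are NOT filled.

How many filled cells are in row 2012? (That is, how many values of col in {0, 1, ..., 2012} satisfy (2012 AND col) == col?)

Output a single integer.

2012 in binary = 11111011100
popcount(2012) = number of 1-bits in 11111011100 = 8
A col c satisfies (2012 AND c) == c iff every set bit of c is also set in 2012; each of the 8 set bits of 2012 can independently be on or off in c.
count = 2^8 = 256

Answer: 256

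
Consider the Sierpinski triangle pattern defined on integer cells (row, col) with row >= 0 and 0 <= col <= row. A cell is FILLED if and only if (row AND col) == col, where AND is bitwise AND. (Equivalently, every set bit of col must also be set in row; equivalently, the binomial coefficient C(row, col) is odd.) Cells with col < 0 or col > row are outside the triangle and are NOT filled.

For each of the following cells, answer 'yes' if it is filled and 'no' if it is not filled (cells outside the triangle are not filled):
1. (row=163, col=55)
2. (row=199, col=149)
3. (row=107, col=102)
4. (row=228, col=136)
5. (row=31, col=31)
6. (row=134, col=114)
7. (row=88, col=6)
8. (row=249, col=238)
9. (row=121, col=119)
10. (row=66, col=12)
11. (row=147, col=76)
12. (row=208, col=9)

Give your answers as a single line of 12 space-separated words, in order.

Answer: no no no no yes no no no no no no no

Derivation:
(163,55): row=0b10100011, col=0b110111, row AND col = 0b100011 = 35; 35 != 55 -> empty
(199,149): row=0b11000111, col=0b10010101, row AND col = 0b10000101 = 133; 133 != 149 -> empty
(107,102): row=0b1101011, col=0b1100110, row AND col = 0b1100010 = 98; 98 != 102 -> empty
(228,136): row=0b11100100, col=0b10001000, row AND col = 0b10000000 = 128; 128 != 136 -> empty
(31,31): row=0b11111, col=0b11111, row AND col = 0b11111 = 31; 31 == 31 -> filled
(134,114): row=0b10000110, col=0b1110010, row AND col = 0b10 = 2; 2 != 114 -> empty
(88,6): row=0b1011000, col=0b110, row AND col = 0b0 = 0; 0 != 6 -> empty
(249,238): row=0b11111001, col=0b11101110, row AND col = 0b11101000 = 232; 232 != 238 -> empty
(121,119): row=0b1111001, col=0b1110111, row AND col = 0b1110001 = 113; 113 != 119 -> empty
(66,12): row=0b1000010, col=0b1100, row AND col = 0b0 = 0; 0 != 12 -> empty
(147,76): row=0b10010011, col=0b1001100, row AND col = 0b0 = 0; 0 != 76 -> empty
(208,9): row=0b11010000, col=0b1001, row AND col = 0b0 = 0; 0 != 9 -> empty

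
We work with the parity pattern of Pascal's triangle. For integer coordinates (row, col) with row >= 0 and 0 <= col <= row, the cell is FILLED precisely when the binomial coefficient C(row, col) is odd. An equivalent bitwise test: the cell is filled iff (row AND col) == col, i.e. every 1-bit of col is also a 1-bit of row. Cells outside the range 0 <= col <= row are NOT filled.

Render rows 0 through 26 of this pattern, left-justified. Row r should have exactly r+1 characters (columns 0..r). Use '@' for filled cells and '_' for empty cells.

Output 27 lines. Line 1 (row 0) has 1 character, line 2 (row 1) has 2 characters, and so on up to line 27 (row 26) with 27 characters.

Answer: @
@@
@_@
@@@@
@___@
@@__@@
@_@_@_@
@@@@@@@@
@_______@
@@______@@
@_@_____@_@
@@@@____@@@@
@___@___@___@
@@__@@__@@__@@
@_@_@_@_@_@_@_@
@@@@@@@@@@@@@@@@
@_______________@
@@______________@@
@_@_____________@_@
@@@@____________@@@@
@___@___________@___@
@@__@@__________@@__@@
@_@_@_@_________@_@_@_@
@@@@@@@@________@@@@@@@@
@_______@_______@_______@
@@______@@______@@______@@
@_@_____@_@_____@_@_____@_@

Derivation:
r0=0: @
r1=1: @@
r2=10: @_@
r3=11: @@@@
r4=100: @___@
r5=101: @@__@@
r6=110: @_@_@_@
r7=111: @@@@@@@@
r8=1000: @_______@
r9=1001: @@______@@
r10=1010: @_@_____@_@
r11=1011: @@@@____@@@@
r12=1100: @___@___@___@
r13=1101: @@__@@__@@__@@
r14=1110: @_@_@_@_@_@_@_@
r15=1111: @@@@@@@@@@@@@@@@
r16=10000: @_______________@
r17=10001: @@______________@@
r18=10010: @_@_____________@_@
r19=10011: @@@@____________@@@@
r20=10100: @___@___________@___@
r21=10101: @@__@@__________@@__@@
r22=10110: @_@_@_@_________@_@_@_@
r23=10111: @@@@@@@@________@@@@@@@@
r24=11000: @_______@_______@_______@
r25=11001: @@______@@______@@______@@
r26=11010: @_@_____@_@_____@_@_____@_@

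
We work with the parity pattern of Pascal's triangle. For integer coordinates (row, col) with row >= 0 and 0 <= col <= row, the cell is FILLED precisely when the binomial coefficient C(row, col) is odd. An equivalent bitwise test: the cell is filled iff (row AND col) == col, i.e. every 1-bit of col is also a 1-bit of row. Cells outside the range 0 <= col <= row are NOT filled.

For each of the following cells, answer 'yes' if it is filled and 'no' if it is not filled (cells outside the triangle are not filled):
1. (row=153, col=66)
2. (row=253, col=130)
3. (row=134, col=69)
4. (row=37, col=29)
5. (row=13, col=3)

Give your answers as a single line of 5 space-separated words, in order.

(153,66): row=0b10011001, col=0b1000010, row AND col = 0b0 = 0; 0 != 66 -> empty
(253,130): row=0b11111101, col=0b10000010, row AND col = 0b10000000 = 128; 128 != 130 -> empty
(134,69): row=0b10000110, col=0b1000101, row AND col = 0b100 = 4; 4 != 69 -> empty
(37,29): row=0b100101, col=0b11101, row AND col = 0b101 = 5; 5 != 29 -> empty
(13,3): row=0b1101, col=0b11, row AND col = 0b1 = 1; 1 != 3 -> empty

Answer: no no no no no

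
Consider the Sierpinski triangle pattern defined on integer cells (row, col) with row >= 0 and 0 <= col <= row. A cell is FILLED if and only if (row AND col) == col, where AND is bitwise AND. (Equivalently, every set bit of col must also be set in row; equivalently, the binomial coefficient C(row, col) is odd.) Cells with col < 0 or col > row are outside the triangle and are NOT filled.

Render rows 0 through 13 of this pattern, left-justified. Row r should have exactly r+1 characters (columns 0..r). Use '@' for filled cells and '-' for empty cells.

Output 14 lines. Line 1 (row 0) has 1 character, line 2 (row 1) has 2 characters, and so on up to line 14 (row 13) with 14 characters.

Answer: @
@@
@-@
@@@@
@---@
@@--@@
@-@-@-@
@@@@@@@@
@-------@
@@------@@
@-@-----@-@
@@@@----@@@@
@---@---@---@
@@--@@--@@--@@

Derivation:
r0=0: @
r1=1: @@
r2=10: @-@
r3=11: @@@@
r4=100: @---@
r5=101: @@--@@
r6=110: @-@-@-@
r7=111: @@@@@@@@
r8=1000: @-------@
r9=1001: @@------@@
r10=1010: @-@-----@-@
r11=1011: @@@@----@@@@
r12=1100: @---@---@---@
r13=1101: @@--@@--@@--@@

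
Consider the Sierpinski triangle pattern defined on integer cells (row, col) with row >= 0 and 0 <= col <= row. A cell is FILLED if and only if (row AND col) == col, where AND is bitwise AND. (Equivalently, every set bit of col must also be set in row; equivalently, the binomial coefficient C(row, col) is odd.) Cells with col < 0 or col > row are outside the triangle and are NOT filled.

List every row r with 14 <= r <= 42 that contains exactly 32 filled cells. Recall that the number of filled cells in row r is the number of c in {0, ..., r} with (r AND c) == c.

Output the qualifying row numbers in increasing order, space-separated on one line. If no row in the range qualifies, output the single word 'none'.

Answer: 31

Derivation:
Row r has 2^popcount(r) filled cells, so we need popcount(r) = log2(32) = 5.
Scan r = 14..42 and keep those with exactly 5 one-bits:
r=14=1110 popcount=3 -> skip
r=15=1111 popcount=4 -> skip
r=16=10000 popcount=1 -> skip
r=17=10001 popcount=2 -> skip
r=18=10010 popcount=2 -> skip
r=19=10011 popcount=3 -> skip
r=20=10100 popcount=2 -> skip
r=21=10101 popcount=3 -> skip
r=22=10110 popcount=3 -> skip
r=23=10111 popcount=4 -> skip
r=24=11000 popcount=2 -> skip
r=25=11001 popcount=3 -> skip
r=26=11010 popcount=3 -> skip
r=27=11011 popcount=4 -> skip
r=28=11100 popcount=3 -> skip
r=29=11101 popcount=4 -> skip
r=30=11110 popcount=4 -> skip
r=31=11111 popcount=5 -> KEEP
r=32=100000 popcount=1 -> skip
r=33=100001 popcount=2 -> skip
r=34=100010 popcount=2 -> skip
r=35=100011 popcount=3 -> skip
r=36=100100 popcount=2 -> skip
r=37=100101 popcount=3 -> skip
r=38=100110 popcount=3 -> skip
r=39=100111 popcount=4 -> skip
r=40=101000 popcount=2 -> skip
r=41=101001 popcount=3 -> skip
r=42=101010 popcount=3 -> skip
Kept rows: 31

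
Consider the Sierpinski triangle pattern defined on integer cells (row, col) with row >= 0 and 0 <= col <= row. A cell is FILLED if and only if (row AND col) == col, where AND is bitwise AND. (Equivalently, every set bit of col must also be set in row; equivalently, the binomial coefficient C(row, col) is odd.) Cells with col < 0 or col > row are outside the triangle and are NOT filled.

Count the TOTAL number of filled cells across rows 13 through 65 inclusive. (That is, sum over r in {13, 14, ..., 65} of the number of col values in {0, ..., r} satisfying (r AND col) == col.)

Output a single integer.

Answer: 686

Derivation:
r13=1101 pc3: +8 =8
r14=1110 pc3: +8 =16
r15=1111 pc4: +16 =32
r16=10000 pc1: +2 =34
r17=10001 pc2: +4 =38
r18=10010 pc2: +4 =42
r19=10011 pc3: +8 =50
r20=10100 pc2: +4 =54
r21=10101 pc3: +8 =62
r22=10110 pc3: +8 =70
r23=10111 pc4: +16 =86
r24=11000 pc2: +4 =90
r25=11001 pc3: +8 =98
r26=11010 pc3: +8 =106
r27=11011 pc4: +16 =122
r28=11100 pc3: +8 =130
r29=11101 pc4: +16 =146
r30=11110 pc4: +16 =162
r31=11111 pc5: +32 =194
r32=100000 pc1: +2 =196
r33=100001 pc2: +4 =200
r34=100010 pc2: +4 =204
r35=100011 pc3: +8 =212
r36=100100 pc2: +4 =216
r37=100101 pc3: +8 =224
r38=100110 pc3: +8 =232
r39=100111 pc4: +16 =248
r40=101000 pc2: +4 =252
r41=101001 pc3: +8 =260
r42=101010 pc3: +8 =268
r43=101011 pc4: +16 =284
r44=101100 pc3: +8 =292
r45=101101 pc4: +16 =308
r46=101110 pc4: +16 =324
r47=101111 pc5: +32 =356
r48=110000 pc2: +4 =360
r49=110001 pc3: +8 =368
r50=110010 pc3: +8 =376
r51=110011 pc4: +16 =392
r52=110100 pc3: +8 =400
r53=110101 pc4: +16 =416
r54=110110 pc4: +16 =432
r55=110111 pc5: +32 =464
r56=111000 pc3: +8 =472
r57=111001 pc4: +16 =488
r58=111010 pc4: +16 =504
r59=111011 pc5: +32 =536
r60=111100 pc4: +16 =552
r61=111101 pc5: +32 =584
r62=111110 pc5: +32 =616
r63=111111 pc6: +64 =680
r64=1000000 pc1: +2 =682
r65=1000001 pc2: +4 =686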